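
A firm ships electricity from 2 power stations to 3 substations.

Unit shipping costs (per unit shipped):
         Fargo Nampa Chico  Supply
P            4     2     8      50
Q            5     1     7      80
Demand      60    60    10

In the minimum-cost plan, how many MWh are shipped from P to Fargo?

The minimum-cost plan:
  P->Fargo: 50 × 4 = 200
  Q->Fargo: 10 × 5 = 50
  Q->Nampa: 60 × 1 = 60
  Q->Chico: 10 × 7 = 70
Total cost = 380.
So P→Fargo carries 50 MWh.

50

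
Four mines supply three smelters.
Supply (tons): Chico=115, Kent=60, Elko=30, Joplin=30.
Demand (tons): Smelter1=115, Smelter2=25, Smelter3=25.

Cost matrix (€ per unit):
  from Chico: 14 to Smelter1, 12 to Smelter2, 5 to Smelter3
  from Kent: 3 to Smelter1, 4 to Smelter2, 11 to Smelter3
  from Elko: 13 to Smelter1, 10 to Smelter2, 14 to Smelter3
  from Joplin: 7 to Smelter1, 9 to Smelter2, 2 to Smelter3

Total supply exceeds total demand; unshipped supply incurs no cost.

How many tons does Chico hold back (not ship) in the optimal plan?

70

An optimal plan:
  Chico to Smelter1: 20 tons
  Chico to Smelter3: 25 tons
  Kent to Smelter1: 60 tons
  Elko to Smelter1: 5 tons
  Elko to Smelter2: 25 tons
  Joplin to Smelter1: 30 tons
Total cost = €1110.
Chico ships 45 of its 115, leaving 70.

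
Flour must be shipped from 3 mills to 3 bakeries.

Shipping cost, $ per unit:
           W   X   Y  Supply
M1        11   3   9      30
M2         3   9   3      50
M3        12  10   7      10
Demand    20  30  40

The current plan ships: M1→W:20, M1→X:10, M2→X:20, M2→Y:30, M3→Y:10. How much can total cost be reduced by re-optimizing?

Current plan cost = 20·11 + 10·3 + 20·9 + 30·3 + 10·7 = $590.
Optimal plan:
  M1→X: 30 sacks
  M2→W: 20 sacks
  M2→Y: 30 sacks
  M3→Y: 10 sacks
Optimal cost = $310.
Saving = 590 − 310 = $280.

280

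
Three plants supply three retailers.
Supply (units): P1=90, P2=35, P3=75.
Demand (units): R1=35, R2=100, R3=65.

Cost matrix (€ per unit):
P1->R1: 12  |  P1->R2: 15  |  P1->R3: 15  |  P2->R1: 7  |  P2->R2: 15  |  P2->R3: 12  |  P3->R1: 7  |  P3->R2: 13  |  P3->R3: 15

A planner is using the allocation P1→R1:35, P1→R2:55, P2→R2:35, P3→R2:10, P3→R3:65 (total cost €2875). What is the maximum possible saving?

340

Current plan cost = 35·12 + 55·15 + 35·15 + 10·13 + 65·15 = €2875.
Optimal plan:
  P1 to R2: 60 × €15 = €900
  P1 to R3: 30 × €15 = €450
  P2 to R3: 35 × €12 = €420
  P3 to R1: 35 × €7 = €245
  P3 to R2: 40 × €13 = €520
Optimal cost = €2535.
Saving = 2875 − 2535 = €340.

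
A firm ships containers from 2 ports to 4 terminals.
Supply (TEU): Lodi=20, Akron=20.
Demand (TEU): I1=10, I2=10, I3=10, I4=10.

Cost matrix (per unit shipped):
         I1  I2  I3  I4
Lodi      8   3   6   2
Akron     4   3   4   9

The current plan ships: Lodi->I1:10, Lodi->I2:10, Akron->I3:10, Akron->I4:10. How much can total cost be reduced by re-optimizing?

110

Current plan cost = 10·8 + 10·3 + 10·4 + 10·9 = 240.
Optimal plan:
  Lodi→I2: 10 TEU
  Lodi→I4: 10 TEU
  Akron→I1: 10 TEU
  Akron→I3: 10 TEU
Optimal cost = 130.
Saving = 240 − 130 = 110.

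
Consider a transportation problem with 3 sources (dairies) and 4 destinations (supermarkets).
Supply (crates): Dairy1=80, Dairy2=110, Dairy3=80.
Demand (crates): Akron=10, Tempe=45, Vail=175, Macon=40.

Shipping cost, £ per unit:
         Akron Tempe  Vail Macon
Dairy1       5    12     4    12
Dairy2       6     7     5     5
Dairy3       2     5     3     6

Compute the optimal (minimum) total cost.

1190

Optimal allocation:
  Dairy1→Vail: 80 × £4 = £320
  Dairy2→Tempe: 45 × £7 = £315
  Dairy2→Vail: 25 × £5 = £125
  Dairy2→Macon: 40 × £5 = £200
  Dairy3→Akron: 10 × £2 = £20
  Dairy3→Vail: 70 × £3 = £210
Total = 320 + 315 + 125 + 200 + 20 + 210 = £1190.
(Supply check: Dairy1 ships 80; Dairy2 ships 110; Dairy3 ships 80.)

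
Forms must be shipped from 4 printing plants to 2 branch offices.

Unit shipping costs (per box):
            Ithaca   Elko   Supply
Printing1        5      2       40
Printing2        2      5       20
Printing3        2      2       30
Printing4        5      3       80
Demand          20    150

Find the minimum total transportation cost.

Optimal allocation:
  Printing1->Elko: 40 boxes
  Printing2->Ithaca: 20 boxes
  Printing3->Elko: 30 boxes
  Printing4->Elko: 80 boxes
Total cost = 420.
(Supply check: Printing1 ships 40; Printing2 ships 20; Printing3 ships 30; Printing4 ships 80.)

420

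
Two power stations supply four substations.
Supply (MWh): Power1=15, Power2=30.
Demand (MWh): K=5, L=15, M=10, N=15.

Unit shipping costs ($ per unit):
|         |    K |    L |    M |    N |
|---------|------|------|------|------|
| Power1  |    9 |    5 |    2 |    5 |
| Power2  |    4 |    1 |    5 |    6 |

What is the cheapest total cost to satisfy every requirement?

140

Optimal allocation:
  Power1->M: 10 × $2 = $20
  Power1->N: 5 × $5 = $25
  Power2->K: 5 × $4 = $20
  Power2->L: 15 × $1 = $15
  Power2->N: 10 × $6 = $60
Total = 20 + 25 + 20 + 15 + 60 = $140.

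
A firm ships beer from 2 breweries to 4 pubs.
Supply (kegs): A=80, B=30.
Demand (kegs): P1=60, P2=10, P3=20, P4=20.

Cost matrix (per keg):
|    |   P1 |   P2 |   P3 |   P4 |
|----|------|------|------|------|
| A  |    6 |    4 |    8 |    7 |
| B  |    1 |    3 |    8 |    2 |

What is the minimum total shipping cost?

550

Optimal allocation:
  A to P1: 30 × 6 = 180
  A to P2: 10 × 4 = 40
  A to P3: 20 × 8 = 160
  A to P4: 20 × 7 = 140
  B to P1: 30 × 1 = 30
Total = 180 + 40 + 160 + 140 + 30 = 550.
(Supply check: A ships 80; B ships 30.)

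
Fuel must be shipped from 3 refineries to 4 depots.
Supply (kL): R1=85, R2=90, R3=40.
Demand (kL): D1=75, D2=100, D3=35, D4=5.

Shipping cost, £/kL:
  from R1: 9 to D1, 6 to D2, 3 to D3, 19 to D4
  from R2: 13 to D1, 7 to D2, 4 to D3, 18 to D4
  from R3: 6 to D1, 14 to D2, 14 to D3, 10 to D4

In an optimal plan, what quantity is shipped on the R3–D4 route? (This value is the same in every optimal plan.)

Solving gives:
  R1–D1: 40 × £9 = £360
  R1–D2: 45 × £6 = £270
  R2–D2: 55 × £7 = £385
  R2–D3: 35 × £4 = £140
  R3–D1: 35 × £6 = £210
  R3–D4: 5 × £10 = £50
Total cost = £1415.
So R3→D4 carries 5 kL.

5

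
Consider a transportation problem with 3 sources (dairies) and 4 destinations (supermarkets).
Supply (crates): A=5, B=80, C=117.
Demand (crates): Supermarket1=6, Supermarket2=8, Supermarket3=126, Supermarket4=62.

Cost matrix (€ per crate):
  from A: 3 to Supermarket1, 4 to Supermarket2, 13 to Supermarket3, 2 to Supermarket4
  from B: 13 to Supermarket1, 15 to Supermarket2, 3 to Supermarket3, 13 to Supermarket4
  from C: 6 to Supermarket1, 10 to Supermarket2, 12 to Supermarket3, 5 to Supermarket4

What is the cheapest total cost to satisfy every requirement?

1188

Optimal allocation:
  A to Supermarket2: 5 × €4 = €20
  B to Supermarket3: 80 × €3 = €240
  C to Supermarket1: 6 × €6 = €36
  C to Supermarket2: 3 × €10 = €30
  C to Supermarket3: 46 × €12 = €552
  C to Supermarket4: 62 × €5 = €310
Total = 20 + 240 + 36 + 30 + 552 + 310 = €1188.
(Supply check: A ships 5; B ships 80; C ships 117.)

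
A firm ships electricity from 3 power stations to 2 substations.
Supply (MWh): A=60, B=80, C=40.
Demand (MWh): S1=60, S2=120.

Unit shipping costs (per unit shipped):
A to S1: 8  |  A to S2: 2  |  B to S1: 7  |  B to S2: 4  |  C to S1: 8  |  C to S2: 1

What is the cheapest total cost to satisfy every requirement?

Optimal allocation:
  A->S2: 60 × 2 = 120
  B->S1: 60 × 7 = 420
  B->S2: 20 × 4 = 80
  C->S2: 40 × 1 = 40
Total = 120 + 420 + 80 + 40 = 660.
(Supply check: A ships 60; B ships 80; C ships 40.)

660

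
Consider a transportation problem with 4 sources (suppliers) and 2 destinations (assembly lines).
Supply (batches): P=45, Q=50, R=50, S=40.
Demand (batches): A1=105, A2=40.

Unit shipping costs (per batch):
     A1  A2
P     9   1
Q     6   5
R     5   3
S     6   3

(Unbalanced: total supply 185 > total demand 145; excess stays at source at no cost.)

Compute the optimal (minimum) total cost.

620

A cheapest plan:
  P to A2: 40 × 1 = 40
  Q to A1: 50 × 6 = 300
  R to A1: 50 × 5 = 250
  S to A1: 5 × 6 = 30
Total = 40 + 300 + 250 + 30 = 620.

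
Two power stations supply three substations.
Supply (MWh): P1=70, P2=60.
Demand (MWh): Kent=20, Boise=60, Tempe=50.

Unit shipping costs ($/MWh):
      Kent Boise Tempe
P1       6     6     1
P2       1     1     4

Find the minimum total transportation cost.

230

One minimum-cost allocation:
  P1->Kent: 20 × $6 = $120
  P1->Tempe: 50 × $1 = $50
  P2->Boise: 60 × $1 = $60
Total = 120 + 50 + 60 = $230.
(Supply check: P1 ships 70; P2 ships 60.)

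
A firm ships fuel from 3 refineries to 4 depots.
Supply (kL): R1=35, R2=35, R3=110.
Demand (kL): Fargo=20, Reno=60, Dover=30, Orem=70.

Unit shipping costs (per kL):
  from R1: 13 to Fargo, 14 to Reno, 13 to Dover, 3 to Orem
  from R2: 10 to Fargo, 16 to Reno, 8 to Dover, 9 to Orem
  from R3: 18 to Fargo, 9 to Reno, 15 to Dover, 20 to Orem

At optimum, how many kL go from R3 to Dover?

Optimal shipments:
  R1→Orem: 35 kL
  R2→Orem: 35 kL
  R3→Fargo: 20 kL
  R3→Reno: 60 kL
  R3→Dover: 30 kL
Total cost = 1770.
So R3→Dover carries 30 kL.

30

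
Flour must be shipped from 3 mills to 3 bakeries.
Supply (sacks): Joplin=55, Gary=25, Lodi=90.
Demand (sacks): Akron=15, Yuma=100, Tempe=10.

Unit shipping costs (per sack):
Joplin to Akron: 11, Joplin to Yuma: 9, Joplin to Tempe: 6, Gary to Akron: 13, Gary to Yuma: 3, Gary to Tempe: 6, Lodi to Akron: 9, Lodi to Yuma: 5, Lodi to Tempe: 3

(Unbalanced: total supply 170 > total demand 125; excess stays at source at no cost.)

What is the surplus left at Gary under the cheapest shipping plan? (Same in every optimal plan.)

Minimum-cost shipments:
  Joplin to Akron: 10 × 11 = 110
  Gary to Yuma: 25 × 3 = 75
  Lodi to Akron: 5 × 9 = 45
  Lodi to Yuma: 75 × 5 = 375
  Lodi to Tempe: 10 × 3 = 30
Total cost = 635.
Gary ships 25 of its 25, leaving 0.

0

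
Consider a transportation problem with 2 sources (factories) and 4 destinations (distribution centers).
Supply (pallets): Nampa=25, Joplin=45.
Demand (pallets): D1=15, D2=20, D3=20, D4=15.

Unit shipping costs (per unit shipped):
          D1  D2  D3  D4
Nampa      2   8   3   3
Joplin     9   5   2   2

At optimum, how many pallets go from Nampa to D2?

0

Optimal shipments:
  Nampa→D1: 15 pallets
  Nampa→D3: 10 pallets
  Joplin→D2: 20 pallets
  Joplin→D3: 10 pallets
  Joplin→D4: 15 pallets
Total cost = 210.
The route Nampa→D2 is not used.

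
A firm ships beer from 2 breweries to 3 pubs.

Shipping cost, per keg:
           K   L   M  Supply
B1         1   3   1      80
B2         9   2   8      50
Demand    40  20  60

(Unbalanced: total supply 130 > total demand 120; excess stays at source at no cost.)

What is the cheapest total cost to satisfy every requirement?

Optimal allocation:
  B1 to K: 40 × 1 = 40
  B1 to M: 40 × 1 = 40
  B2 to L: 20 × 2 = 40
  B2 to M: 20 × 8 = 160
Total = 40 + 40 + 40 + 160 = 280.
(Supply check: B1 ships 80; B2 ships 40.)

280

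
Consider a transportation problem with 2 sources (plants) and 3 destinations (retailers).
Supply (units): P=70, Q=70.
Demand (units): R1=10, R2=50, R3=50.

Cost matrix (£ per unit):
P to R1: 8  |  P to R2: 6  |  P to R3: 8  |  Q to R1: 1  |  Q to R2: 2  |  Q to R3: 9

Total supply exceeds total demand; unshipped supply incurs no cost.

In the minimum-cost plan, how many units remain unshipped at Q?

Minimum-cost shipments:
  P–R3: 50 × £8 = £400
  Q–R1: 10 × £1 = £10
  Q–R2: 50 × £2 = £100
Total cost = £510.
Q ships 60 of its 70, leaving 10.

10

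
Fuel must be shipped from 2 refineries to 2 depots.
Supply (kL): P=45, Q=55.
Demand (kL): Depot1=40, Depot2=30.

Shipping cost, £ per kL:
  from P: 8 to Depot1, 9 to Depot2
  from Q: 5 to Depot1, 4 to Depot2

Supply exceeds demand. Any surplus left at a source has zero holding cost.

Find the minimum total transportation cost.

One minimum-cost allocation:
  P to Depot1: 15 × £8 = £120
  Q to Depot1: 25 × £5 = £125
  Q to Depot2: 30 × £4 = £120
Total = 120 + 125 + 120 = £365.
(Supply check: P ships 15; Q ships 55.)

365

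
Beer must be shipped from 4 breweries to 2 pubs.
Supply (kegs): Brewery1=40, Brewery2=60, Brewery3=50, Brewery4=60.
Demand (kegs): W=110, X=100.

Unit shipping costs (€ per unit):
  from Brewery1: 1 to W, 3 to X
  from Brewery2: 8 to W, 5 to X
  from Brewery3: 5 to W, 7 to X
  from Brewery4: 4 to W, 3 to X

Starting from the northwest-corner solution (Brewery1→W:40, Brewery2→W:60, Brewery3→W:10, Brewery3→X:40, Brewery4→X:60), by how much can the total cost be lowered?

240

Current plan cost = 40·1 + 60·8 + 10·5 + 40·7 + 60·3 = €1030.
Optimal plan:
  Brewery1->W: 40 × €1 = €40
  Brewery2->X: 60 × €5 = €300
  Brewery3->W: 50 × €5 = €250
  Brewery4->W: 20 × €4 = €80
  Brewery4->X: 40 × €3 = €120
Optimal cost = €790.
Saving = 1030 − 790 = €240.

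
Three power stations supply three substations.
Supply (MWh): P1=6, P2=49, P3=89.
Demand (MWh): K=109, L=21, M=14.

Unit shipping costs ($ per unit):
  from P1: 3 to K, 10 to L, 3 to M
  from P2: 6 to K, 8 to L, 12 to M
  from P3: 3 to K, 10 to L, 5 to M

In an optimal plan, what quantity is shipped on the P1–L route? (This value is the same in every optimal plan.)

The minimum-cost plan:
  P1→M: 6 × $3 = $18
  P2→K: 28 × $6 = $168
  P2→L: 21 × $8 = $168
  P3→K: 81 × $3 = $243
  P3→M: 8 × $5 = $40
Total cost = $637.
The route P1→L is not used.

0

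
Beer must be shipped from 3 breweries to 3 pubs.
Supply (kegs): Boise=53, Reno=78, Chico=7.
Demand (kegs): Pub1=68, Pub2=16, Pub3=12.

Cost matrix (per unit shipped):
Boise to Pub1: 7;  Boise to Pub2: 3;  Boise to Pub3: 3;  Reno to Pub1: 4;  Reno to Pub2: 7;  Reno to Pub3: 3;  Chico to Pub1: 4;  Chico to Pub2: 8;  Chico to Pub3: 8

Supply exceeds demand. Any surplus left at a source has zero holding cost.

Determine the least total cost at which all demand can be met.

One minimum-cost allocation:
  Boise→Pub2: 16 × 3 = 48
  Boise→Pub3: 2 × 3 = 6
  Reno→Pub1: 68 × 4 = 272
  Reno→Pub3: 10 × 3 = 30
Total = 48 + 6 + 272 + 30 = 356.

356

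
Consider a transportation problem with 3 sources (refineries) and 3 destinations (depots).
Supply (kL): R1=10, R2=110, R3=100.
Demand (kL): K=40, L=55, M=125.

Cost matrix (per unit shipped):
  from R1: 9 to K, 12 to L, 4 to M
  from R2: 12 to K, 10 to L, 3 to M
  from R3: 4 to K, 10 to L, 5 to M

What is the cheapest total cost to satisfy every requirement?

1105

Optimal allocation:
  R1->M: 10 kL
  R2->M: 110 kL
  R3->K: 40 kL
  R3->L: 55 kL
  R3->M: 5 kL
Total cost = 1105.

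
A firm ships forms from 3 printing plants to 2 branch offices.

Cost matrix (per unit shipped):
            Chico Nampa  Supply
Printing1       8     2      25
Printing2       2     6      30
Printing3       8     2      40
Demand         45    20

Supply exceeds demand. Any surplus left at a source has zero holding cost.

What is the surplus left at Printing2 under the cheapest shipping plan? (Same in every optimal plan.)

Minimum-cost shipments:
  Printing1→Nampa: 20 boxes
  Printing2→Chico: 30 boxes
  Printing3→Chico: 15 boxes
Total cost = 220.
Printing2 ships 30 of its 30, leaving 0.

0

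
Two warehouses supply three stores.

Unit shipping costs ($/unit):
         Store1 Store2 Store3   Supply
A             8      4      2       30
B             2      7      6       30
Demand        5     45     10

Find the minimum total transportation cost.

An optimal shipping plan:
  A->Store2: 20 × $4 = $80
  A->Store3: 10 × $2 = $20
  B->Store1: 5 × $2 = $10
  B->Store2: 25 × $7 = $175
Total = 80 + 20 + 10 + 175 = $285.
(Supply check: A ships 30; B ships 30.)

285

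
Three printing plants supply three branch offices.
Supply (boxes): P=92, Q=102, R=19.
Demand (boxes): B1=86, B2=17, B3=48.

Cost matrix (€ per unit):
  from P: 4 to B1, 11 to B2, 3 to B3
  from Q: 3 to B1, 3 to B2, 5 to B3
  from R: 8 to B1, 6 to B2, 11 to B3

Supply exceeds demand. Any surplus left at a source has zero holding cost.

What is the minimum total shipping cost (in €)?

One minimum-cost allocation:
  P→B1: 1 × €4 = €4
  P→B3: 48 × €3 = €144
  Q→B1: 85 × €3 = €255
  Q→B2: 17 × €3 = €51
Total = 4 + 144 + 255 + 51 = €454.

454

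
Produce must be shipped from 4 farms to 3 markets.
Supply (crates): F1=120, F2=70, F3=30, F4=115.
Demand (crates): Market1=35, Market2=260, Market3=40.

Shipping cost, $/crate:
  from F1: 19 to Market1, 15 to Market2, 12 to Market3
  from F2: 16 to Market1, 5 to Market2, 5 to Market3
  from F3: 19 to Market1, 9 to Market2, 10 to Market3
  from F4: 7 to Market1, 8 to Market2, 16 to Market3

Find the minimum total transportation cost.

One minimum-cost allocation:
  F1->Market2: 80 crates
  F1->Market3: 40 crates
  F2->Market2: 70 crates
  F3->Market2: 30 crates
  F4->Market1: 35 crates
  F4->Market2: 80 crates
Total cost = $3185.

3185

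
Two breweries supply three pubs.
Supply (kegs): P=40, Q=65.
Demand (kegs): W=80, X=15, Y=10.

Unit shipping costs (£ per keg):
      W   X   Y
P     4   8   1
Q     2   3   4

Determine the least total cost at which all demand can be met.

A cheapest plan:
  P to W: 30 × £4 = £120
  P to Y: 10 × £1 = £10
  Q to W: 50 × £2 = £100
  Q to X: 15 × £3 = £45
Total = 120 + 10 + 100 + 45 = £275.
(Supply check: P ships 40; Q ships 65.)

275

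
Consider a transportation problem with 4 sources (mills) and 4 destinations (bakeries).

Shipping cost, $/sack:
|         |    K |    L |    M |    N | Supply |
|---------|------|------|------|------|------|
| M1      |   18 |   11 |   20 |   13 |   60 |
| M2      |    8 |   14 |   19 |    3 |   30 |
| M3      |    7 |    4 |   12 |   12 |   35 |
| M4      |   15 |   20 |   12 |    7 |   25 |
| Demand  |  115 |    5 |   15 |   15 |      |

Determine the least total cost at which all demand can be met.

An optimal shipping plan:
  M1->K: 55 sacks
  M1->L: 5 sacks
  M2->K: 25 sacks
  M2->N: 5 sacks
  M3->K: 35 sacks
  M4->M: 15 sacks
  M4->N: 10 sacks
Total cost = $1755.

1755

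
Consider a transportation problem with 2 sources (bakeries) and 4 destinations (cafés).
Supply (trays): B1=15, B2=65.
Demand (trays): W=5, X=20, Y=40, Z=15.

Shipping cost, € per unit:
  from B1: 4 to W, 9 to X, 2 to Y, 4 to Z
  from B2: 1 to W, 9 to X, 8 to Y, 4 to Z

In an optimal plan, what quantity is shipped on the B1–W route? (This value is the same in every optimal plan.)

0

Optimal shipments:
  B1–Y: 15 trays
  B2–W: 5 trays
  B2–X: 20 trays
  B2–Y: 25 trays
  B2–Z: 15 trays
Total cost = €475.
The route B1→W is not used.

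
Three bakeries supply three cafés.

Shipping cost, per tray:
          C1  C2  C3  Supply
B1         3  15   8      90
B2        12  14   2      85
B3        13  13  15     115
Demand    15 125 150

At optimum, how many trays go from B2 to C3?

85

Optimal shipments:
  B1→C1: 15 × 3 = 45
  B1→C2: 10 × 15 = 150
  B1→C3: 65 × 8 = 520
  B2→C3: 85 × 2 = 170
  B3→C2: 115 × 13 = 1495
Total cost = 2380.
So B2→C3 carries 85 trays.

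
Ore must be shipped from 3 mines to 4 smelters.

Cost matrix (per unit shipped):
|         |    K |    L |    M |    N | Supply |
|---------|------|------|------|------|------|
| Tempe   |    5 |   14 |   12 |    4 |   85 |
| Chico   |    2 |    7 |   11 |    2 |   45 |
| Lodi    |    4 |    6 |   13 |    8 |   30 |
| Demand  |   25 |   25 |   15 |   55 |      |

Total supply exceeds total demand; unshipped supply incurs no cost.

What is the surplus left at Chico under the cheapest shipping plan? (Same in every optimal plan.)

An optimal plan:
  Tempe->M: 15 tons
  Tempe->N: 35 tons
  Chico->K: 25 tons
  Chico->N: 20 tons
  Lodi->L: 25 tons
Total cost = 560.
Chico ships 45 of its 45, leaving 0.

0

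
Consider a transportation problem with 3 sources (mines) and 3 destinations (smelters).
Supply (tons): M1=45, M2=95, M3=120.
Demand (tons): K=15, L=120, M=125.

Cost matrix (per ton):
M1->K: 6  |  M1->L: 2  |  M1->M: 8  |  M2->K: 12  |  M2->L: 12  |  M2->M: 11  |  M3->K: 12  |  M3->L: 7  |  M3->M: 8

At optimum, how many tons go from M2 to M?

80

The minimum-cost plan:
  M1–L: 45 × 2 = 90
  M2–K: 15 × 12 = 180
  M2–M: 80 × 11 = 880
  M3–L: 75 × 7 = 525
  M3–M: 45 × 8 = 360
Total cost = 2035.
So M2→M carries 80 tons.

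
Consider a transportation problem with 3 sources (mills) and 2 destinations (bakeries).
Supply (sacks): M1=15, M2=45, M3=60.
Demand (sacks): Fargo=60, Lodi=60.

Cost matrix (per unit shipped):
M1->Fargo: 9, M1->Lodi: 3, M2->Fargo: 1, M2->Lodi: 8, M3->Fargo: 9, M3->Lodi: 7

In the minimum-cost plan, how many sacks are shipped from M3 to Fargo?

15

Optimal shipments:
  M1→Lodi: 15 × 3 = 45
  M2→Fargo: 45 × 1 = 45
  M3→Fargo: 15 × 9 = 135
  M3→Lodi: 45 × 7 = 315
Total cost = 540.
So M3→Fargo carries 15 sacks.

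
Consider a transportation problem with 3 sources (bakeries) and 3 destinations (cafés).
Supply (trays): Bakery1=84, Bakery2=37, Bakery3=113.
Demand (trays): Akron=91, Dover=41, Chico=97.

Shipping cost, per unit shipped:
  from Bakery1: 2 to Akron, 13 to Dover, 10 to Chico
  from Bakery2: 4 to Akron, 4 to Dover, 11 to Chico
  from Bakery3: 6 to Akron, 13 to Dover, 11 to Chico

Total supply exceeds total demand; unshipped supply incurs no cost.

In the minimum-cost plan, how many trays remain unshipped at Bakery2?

0

Minimum-cost shipments:
  Bakery1->Akron: 84 × 2 = 168
  Bakery2->Dover: 37 × 4 = 148
  Bakery3->Akron: 7 × 6 = 42
  Bakery3->Dover: 4 × 13 = 52
  Bakery3->Chico: 97 × 11 = 1067
Total cost = 1477.
Bakery2 ships 37 of its 37, leaving 0.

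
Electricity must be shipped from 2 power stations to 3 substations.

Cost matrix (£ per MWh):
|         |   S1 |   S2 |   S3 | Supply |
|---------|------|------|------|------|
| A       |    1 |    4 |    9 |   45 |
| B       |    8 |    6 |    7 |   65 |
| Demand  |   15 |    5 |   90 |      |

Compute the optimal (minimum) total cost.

One minimum-cost allocation:
  A→S1: 15 MWh
  A→S2: 5 MWh
  A→S3: 25 MWh
  B→S3: 65 MWh
Total cost = £715.

715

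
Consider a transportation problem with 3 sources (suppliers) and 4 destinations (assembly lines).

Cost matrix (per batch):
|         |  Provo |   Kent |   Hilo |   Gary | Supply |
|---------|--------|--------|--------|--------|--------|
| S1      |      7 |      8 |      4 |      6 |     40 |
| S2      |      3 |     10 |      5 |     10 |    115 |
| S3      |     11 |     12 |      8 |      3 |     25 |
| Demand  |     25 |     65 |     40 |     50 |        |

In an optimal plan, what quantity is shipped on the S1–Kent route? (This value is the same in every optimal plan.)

Solving gives:
  S1->Kent: 15 batches
  S1->Gary: 25 batches
  S2->Provo: 25 batches
  S2->Kent: 50 batches
  S2->Hilo: 40 batches
  S3->Gary: 25 batches
Total cost = 1120.
So S1→Kent carries 15 batches.

15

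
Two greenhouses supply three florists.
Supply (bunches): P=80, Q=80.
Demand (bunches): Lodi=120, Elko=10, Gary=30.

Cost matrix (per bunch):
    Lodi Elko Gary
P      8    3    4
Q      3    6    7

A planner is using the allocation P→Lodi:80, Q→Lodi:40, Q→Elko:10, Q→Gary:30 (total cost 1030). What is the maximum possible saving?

Current plan cost = 80·8 + 40·3 + 10·6 + 30·7 = 1030.
Optimal plan:
  P–Lodi: 40 × 8 = 320
  P–Elko: 10 × 3 = 30
  P–Gary: 30 × 4 = 120
  Q–Lodi: 80 × 3 = 240
Optimal cost = 710.
Saving = 1030 − 710 = 320.

320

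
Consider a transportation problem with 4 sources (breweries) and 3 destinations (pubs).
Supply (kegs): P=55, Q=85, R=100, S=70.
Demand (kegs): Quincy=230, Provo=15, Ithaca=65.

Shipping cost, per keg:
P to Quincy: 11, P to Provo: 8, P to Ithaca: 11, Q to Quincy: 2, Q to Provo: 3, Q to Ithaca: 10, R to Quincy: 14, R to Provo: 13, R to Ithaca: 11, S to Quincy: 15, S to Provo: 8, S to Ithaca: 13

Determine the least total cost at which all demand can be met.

2925

Optimal allocation:
  P->Quincy: 55 × 11 = 605
  Q->Quincy: 85 × 2 = 170
  R->Quincy: 35 × 14 = 490
  R->Ithaca: 65 × 11 = 715
  S->Quincy: 55 × 15 = 825
  S->Provo: 15 × 8 = 120
Total = 605 + 170 + 490 + 715 + 825 + 120 = 2925.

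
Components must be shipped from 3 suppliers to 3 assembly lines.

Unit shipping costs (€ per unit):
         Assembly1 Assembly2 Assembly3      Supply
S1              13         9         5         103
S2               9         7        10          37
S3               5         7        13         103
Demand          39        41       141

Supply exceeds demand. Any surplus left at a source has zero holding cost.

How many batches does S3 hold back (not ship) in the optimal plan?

22

An optimal plan:
  S1→Assembly3: 103 batches
  S2→Assembly3: 37 batches
  S3→Assembly1: 39 batches
  S3→Assembly2: 41 batches
  S3→Assembly3: 1 batches
Total cost = €1380.
S3 ships 81 of its 103, leaving 22.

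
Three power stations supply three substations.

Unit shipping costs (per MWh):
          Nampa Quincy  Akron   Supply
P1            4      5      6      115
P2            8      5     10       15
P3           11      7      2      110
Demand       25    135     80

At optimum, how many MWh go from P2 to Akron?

Solving gives:
  P1–Nampa: 25 × 4 = 100
  P1–Quincy: 90 × 5 = 450
  P2–Quincy: 15 × 5 = 75
  P3–Quincy: 30 × 7 = 210
  P3–Akron: 80 × 2 = 160
Total cost = 995.
The route P2→Akron is not used.

0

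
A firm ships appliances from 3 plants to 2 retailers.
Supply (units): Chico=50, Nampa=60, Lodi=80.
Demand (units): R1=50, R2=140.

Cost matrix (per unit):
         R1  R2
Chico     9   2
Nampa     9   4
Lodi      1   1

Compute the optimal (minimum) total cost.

420

An optimal shipping plan:
  Chico->R2: 50 × 2 = 100
  Nampa->R2: 60 × 4 = 240
  Lodi->R1: 50 × 1 = 50
  Lodi->R2: 30 × 1 = 30
Total = 100 + 240 + 50 + 30 = 420.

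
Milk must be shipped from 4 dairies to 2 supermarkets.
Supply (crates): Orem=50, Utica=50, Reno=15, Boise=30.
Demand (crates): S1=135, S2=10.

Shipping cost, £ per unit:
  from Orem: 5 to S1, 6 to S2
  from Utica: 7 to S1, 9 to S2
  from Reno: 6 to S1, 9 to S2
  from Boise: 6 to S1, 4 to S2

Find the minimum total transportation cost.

An optimal shipping plan:
  Orem->S1: 50 × £5 = £250
  Utica->S1: 50 × £7 = £350
  Reno->S1: 15 × £6 = £90
  Boise->S1: 20 × £6 = £120
  Boise->S2: 10 × £4 = £40
Total = 250 + 350 + 90 + 120 + 40 = £850.
(Supply check: Orem ships 50; Utica ships 50; Reno ships 15; Boise ships 30.)

850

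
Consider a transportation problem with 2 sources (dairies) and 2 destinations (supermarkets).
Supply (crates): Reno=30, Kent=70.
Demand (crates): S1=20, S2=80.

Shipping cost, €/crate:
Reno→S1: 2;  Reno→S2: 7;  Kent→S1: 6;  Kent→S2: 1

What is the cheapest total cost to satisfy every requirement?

One minimum-cost allocation:
  Reno–S1: 20 × €2 = €40
  Reno–S2: 10 × €7 = €70
  Kent–S2: 70 × €1 = €70
Total = 40 + 70 + 70 = €180.

180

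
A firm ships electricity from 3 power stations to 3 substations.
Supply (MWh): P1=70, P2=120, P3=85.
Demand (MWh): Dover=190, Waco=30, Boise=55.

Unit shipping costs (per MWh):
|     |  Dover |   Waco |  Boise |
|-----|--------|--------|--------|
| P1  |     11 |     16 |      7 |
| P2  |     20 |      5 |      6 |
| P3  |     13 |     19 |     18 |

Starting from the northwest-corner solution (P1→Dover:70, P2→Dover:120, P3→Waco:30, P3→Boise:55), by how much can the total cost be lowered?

1675

Current plan cost = 70·11 + 120·20 + 30·19 + 55·18 = 4730.
Optimal plan:
  P1–Dover: 70 × 11 = 770
  P2–Dover: 35 × 20 = 700
  P2–Waco: 30 × 5 = 150
  P2–Boise: 55 × 6 = 330
  P3–Dover: 85 × 13 = 1105
Optimal cost = 3055.
Saving = 4730 − 3055 = 1675.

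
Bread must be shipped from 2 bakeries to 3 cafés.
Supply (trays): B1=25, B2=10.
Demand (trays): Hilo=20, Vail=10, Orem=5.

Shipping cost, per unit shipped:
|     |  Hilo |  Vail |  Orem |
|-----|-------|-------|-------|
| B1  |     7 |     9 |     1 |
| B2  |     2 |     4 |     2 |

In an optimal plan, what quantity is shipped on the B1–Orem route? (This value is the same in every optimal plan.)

5

Solving gives:
  B1->Hilo: 10 × 7 = 70
  B1->Vail: 10 × 9 = 90
  B1->Orem: 5 × 1 = 5
  B2->Hilo: 10 × 2 = 20
Total cost = 185.
So B1→Orem carries 5 trays.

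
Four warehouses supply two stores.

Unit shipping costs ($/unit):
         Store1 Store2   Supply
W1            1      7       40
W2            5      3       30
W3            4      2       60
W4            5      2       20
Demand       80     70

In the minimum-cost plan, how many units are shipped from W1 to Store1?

40

Optimal shipments:
  W1–Store1: 40 units
  W2–Store1: 30 units
  W3–Store1: 10 units
  W3–Store2: 50 units
  W4–Store2: 20 units
Total cost = $370.
So W1→Store1 carries 40 units.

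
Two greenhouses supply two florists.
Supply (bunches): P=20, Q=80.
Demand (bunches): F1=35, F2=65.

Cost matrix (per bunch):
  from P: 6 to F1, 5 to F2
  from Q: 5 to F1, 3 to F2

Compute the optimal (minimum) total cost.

An optimal shipping plan:
  P->F1: 20 × 6 = 120
  Q->F1: 15 × 5 = 75
  Q->F2: 65 × 3 = 195
Total = 120 + 75 + 195 = 390.

390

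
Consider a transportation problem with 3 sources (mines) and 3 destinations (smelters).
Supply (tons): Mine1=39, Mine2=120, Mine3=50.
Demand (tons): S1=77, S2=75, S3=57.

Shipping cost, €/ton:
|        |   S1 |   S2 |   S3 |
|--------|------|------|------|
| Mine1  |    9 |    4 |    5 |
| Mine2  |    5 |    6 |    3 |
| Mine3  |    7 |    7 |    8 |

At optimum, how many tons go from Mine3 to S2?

36

The minimum-cost plan:
  Mine1–S2: 39 × €4 = €156
  Mine2–S1: 63 × €5 = €315
  Mine2–S3: 57 × €3 = €171
  Mine3–S1: 14 × €7 = €98
  Mine3–S2: 36 × €7 = €252
Total cost = €992.
So Mine3→S2 carries 36 tons.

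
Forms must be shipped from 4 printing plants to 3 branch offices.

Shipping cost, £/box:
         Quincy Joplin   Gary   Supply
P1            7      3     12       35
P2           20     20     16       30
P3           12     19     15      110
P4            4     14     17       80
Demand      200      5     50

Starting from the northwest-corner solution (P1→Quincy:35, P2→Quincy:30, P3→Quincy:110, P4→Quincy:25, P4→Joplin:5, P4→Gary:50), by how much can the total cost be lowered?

Current plan cost = 35·7 + 30·20 + 110·12 + 25·4 + 5·14 + 50·17 = £3185.
Optimal plan:
  P1→Quincy: 30 boxes
  P1→Joplin: 5 boxes
  P2→Gary: 30 boxes
  P3→Quincy: 90 boxes
  P3→Gary: 20 boxes
  P4→Quincy: 80 boxes
Optimal cost = £2405.
Saving = 3185 − 2405 = £780.

780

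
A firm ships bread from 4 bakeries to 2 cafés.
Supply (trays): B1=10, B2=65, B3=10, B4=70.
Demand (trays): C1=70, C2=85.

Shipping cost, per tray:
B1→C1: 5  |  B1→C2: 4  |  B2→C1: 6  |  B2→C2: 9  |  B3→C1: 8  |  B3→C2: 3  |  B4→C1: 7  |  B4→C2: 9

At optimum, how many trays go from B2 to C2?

The minimum-cost plan:
  B1 to C2: 10 trays
  B2 to C1: 65 trays
  B3 to C2: 10 trays
  B4 to C1: 5 trays
  B4 to C2: 65 trays
Total cost = 1080.
The route B2→C2 is not used.

0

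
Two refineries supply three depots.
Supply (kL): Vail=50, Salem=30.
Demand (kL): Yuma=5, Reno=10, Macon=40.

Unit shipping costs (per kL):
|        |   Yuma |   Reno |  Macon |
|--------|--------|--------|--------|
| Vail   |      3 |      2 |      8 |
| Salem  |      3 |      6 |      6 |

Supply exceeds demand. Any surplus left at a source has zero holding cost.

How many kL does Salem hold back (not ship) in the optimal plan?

0

An optimal plan:
  Vail–Yuma: 5 × 3 = 15
  Vail–Reno: 10 × 2 = 20
  Vail–Macon: 10 × 8 = 80
  Salem–Macon: 30 × 6 = 180
Total cost = 295.
Salem ships 30 of its 30, leaving 0.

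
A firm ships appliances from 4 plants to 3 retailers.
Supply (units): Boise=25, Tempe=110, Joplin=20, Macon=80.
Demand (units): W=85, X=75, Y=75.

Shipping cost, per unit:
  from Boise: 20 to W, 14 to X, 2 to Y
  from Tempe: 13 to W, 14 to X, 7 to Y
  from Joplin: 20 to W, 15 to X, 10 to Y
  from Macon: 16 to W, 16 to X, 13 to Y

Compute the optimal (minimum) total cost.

2760

An optimal shipping plan:
  Boise→Y: 25 × 2 = 50
  Tempe→W: 60 × 13 = 780
  Tempe→Y: 50 × 7 = 350
  Joplin→X: 20 × 15 = 300
  Macon→W: 25 × 16 = 400
  Macon→X: 55 × 16 = 880
Total = 50 + 780 + 350 + 300 + 400 + 880 = 2760.
(Supply check: Boise ships 25; Tempe ships 110; Joplin ships 20; Macon ships 80.)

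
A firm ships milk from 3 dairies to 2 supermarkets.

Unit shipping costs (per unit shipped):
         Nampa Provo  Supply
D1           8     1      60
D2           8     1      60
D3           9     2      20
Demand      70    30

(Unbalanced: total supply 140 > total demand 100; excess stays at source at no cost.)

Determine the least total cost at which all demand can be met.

Optimal allocation:
  D1->Nampa: 10 × 8 = 80
  D1->Provo: 30 × 1 = 30
  D2->Nampa: 60 × 8 = 480
Total = 80 + 30 + 480 = 590.

590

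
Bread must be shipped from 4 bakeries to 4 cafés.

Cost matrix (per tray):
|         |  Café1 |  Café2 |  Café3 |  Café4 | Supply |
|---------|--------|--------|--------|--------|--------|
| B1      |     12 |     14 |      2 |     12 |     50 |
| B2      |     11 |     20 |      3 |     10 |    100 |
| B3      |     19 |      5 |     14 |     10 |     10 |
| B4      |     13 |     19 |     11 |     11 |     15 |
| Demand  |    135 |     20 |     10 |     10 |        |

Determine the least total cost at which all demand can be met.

Optimal allocation:
  B1–Café1: 30 × 12 = 360
  B1–Café2: 10 × 14 = 140
  B1–Café3: 10 × 2 = 20
  B2–Café1: 100 × 11 = 1100
  B3–Café2: 10 × 5 = 50
  B4–Café1: 5 × 13 = 65
  B4–Café4: 10 × 11 = 110
Total = 360 + 140 + 20 + 1100 + 50 + 65 + 110 = 1845.
(Supply check: B1 ships 50; B2 ships 100; B3 ships 10; B4 ships 15.)

1845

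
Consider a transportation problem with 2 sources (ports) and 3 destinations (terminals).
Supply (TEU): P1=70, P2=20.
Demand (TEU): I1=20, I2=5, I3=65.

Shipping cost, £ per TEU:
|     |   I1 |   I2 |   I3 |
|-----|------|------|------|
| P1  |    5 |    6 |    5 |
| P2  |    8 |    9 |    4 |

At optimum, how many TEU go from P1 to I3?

Optimal shipments:
  P1 to I1: 20 × £5 = £100
  P1 to I2: 5 × £6 = £30
  P1 to I3: 45 × £5 = £225
  P2 to I3: 20 × £4 = £80
Total cost = £435.
So P1→I3 carries 45 TEU.

45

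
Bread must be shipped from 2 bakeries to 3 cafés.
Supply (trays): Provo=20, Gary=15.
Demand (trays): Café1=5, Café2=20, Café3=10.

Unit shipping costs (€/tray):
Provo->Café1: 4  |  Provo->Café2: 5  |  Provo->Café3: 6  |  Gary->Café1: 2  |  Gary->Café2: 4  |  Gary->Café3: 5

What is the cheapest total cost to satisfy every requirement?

A cheapest plan:
  Provo–Café2: 10 × €5 = €50
  Provo–Café3: 10 × €6 = €60
  Gary–Café1: 5 × €2 = €10
  Gary–Café2: 10 × €4 = €40
Total = 50 + 60 + 10 + 40 = €160.

160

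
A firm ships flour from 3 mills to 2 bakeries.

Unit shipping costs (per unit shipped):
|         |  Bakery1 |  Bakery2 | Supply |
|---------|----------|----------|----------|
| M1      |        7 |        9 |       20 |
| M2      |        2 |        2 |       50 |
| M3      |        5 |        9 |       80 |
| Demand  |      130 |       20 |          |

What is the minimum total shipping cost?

One minimum-cost allocation:
  M1–Bakery1: 20 × 7 = 140
  M2–Bakery1: 30 × 2 = 60
  M2–Bakery2: 20 × 2 = 40
  M3–Bakery1: 80 × 5 = 400
Total = 140 + 60 + 40 + 400 = 640.

640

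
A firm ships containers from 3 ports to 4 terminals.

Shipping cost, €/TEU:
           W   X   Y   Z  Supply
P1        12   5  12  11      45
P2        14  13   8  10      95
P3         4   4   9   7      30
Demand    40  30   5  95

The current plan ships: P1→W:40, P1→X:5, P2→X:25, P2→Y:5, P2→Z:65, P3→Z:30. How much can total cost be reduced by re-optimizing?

Current plan cost = 40·12 + 5·5 + 25·13 + 5·8 + 65·10 + 30·7 = €1730.
Optimal plan:
  P1->W: 10 × €12 = €120
  P1->X: 30 × €5 = €150
  P1->Z: 5 × €11 = €55
  P2->Y: 5 × €8 = €40
  P2->Z: 90 × €10 = €900
  P3->W: 30 × €4 = €120
Optimal cost = €1385.
Saving = 1730 − 1385 = €345.

345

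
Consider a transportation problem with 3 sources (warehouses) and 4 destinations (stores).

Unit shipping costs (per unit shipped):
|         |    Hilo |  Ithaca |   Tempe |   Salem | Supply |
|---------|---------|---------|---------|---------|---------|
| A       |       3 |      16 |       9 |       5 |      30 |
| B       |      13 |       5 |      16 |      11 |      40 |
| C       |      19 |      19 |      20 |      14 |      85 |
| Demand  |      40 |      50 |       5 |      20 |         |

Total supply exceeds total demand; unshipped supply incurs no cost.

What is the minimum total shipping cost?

1050

A cheapest plan:
  A->Hilo: 30 × 3 = 90
  B->Ithaca: 40 × 5 = 200
  C->Hilo: 10 × 19 = 190
  C->Ithaca: 10 × 19 = 190
  C->Tempe: 5 × 20 = 100
  C->Salem: 20 × 14 = 280
Total = 90 + 200 + 190 + 190 + 100 + 280 = 1050.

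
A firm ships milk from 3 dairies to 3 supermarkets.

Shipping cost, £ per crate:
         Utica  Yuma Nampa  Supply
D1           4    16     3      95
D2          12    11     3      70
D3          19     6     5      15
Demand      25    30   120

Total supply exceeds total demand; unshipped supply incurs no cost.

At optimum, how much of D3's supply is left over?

0

An optimal plan:
  D1–Utica: 25 × £4 = £100
  D1–Nampa: 65 × £3 = £195
  D2–Yuma: 15 × £11 = £165
  D2–Nampa: 55 × £3 = £165
  D3–Yuma: 15 × £6 = £90
Total cost = £715.
D3 ships 15 of its 15, leaving 0.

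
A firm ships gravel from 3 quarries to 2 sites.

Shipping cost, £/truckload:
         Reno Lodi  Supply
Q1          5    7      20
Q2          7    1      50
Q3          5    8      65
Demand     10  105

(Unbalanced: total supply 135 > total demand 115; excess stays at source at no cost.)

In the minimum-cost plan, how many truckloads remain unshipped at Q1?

Minimum-cost shipments:
  Q1–Lodi: 20 × £7 = £140
  Q2–Lodi: 50 × £1 = £50
  Q3–Reno: 10 × £5 = £50
  Q3–Lodi: 35 × £8 = £280
Total cost = £520.
Q1 ships 20 of its 20, leaving 0.

0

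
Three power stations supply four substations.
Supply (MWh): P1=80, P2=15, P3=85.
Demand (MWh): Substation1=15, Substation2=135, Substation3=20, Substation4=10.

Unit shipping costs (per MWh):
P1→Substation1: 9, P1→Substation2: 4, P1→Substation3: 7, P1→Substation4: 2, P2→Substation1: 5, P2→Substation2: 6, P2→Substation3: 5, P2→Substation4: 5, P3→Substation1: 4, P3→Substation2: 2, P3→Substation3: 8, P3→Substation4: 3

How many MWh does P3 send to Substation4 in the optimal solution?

The minimum-cost plan:
  P1→Substation2: 65 × 4 = 260
  P1→Substation3: 5 × 7 = 35
  P1→Substation4: 10 × 2 = 20
  P2→Substation3: 15 × 5 = 75
  P3→Substation1: 15 × 4 = 60
  P3→Substation2: 70 × 2 = 140
Total cost = 590.
The route P3→Substation4 is not used.

0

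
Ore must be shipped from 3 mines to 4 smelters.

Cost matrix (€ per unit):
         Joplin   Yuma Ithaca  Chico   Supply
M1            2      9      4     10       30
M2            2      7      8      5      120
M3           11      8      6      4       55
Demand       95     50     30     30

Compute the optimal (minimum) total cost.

805

An optimal shipping plan:
  M1 to Ithaca: 30 tons
  M2 to Joplin: 95 tons
  M2 to Yuma: 25 tons
  M3 to Yuma: 25 tons
  M3 to Chico: 30 tons
Total cost = €805.
(Supply check: M1 ships 30; M2 ships 120; M3 ships 55.)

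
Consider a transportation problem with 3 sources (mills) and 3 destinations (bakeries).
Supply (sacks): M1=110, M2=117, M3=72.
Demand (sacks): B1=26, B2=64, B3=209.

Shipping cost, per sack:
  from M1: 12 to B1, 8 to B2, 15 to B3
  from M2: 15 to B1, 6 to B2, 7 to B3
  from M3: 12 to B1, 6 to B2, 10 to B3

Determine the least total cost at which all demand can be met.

2663

An optimal shipping plan:
  M1 to B1: 26 × 12 = 312
  M1 to B2: 64 × 8 = 512
  M1 to B3: 20 × 15 = 300
  M2 to B3: 117 × 7 = 819
  M3 to B3: 72 × 10 = 720
Total = 312 + 512 + 300 + 819 + 720 = 2663.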